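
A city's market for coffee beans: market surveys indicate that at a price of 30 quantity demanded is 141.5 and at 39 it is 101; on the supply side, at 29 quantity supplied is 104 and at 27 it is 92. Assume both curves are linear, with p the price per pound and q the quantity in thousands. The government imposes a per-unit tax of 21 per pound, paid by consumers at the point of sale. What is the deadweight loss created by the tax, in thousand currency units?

Deadweight loss = 567 thousand.

Demand slope: (101 − 141.5)/(39 − 30) = -4.5, so qd = 276.5 − 4.5p.
Supply slope: (92 − 104)/(27 − 29) = 6, so qs = 6p − 70.
Before the tax: set 276.5 − 4.5p = 6p − 70 → p* = 33, q* = 128.
With the tax collected from consumers, demand (in seller-price terms) shifts: qd = 276.5 − 4.5(p + 21).
New equilibrium: consumers pay 45, suppliers receive 24, q = 74. (Wedge: pb − ps = 21.)
Quantity falls by |ΔQ| = |128 − 74| = 54.
DWL = ½ · t · |ΔQ| = ½ · 21 · 54 = 567.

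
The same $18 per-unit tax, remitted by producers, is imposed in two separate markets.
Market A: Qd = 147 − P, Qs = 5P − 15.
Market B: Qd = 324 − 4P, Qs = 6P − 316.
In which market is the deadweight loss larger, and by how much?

Market A: pre-tax P* = $27, Q* = 120; post-tax Q = 105; deadweight loss = $135.
Market B: pre-tax P* = $64, Q* = 68; post-tax Q = 24.8; deadweight loss = $388.8.
Difference: $135 vs $388.8 → market B is larger by $253.8.

Market B, by $253.8.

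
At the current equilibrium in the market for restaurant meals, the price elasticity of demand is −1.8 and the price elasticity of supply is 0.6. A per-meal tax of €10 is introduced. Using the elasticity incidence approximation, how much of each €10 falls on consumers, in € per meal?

Consumers bear ≈ €2.5 per meal.

Incidence ratio: consumers' share ≈ εs / (εs + |εd|) = 0.6 / (0.6 + 1.8) = 0.25.
So consumers bear ≈ 0.25 × €10 = €2.5; suppliers bear €7.5.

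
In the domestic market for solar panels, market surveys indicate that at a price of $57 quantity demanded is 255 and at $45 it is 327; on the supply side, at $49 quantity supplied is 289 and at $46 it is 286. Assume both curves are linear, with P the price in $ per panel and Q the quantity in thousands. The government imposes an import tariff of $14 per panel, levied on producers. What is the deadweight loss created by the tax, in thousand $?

Demand slope: (327 − 255)/(45 − 57) = -6, so Qd = 597 − 6P.
Supply slope: (286 − 289)/(46 − 49) = 1, so Qs = P + 240.
Before the tax: set 597 − 6P = P + 240 → P* = $51, Q* = 291.
With the tax collected from producers, supply shifts: Qs = (P − 14) + 240.
Solving gives Q = 279 with consumers paying $53 and producers receiving $39 (the $14 wedge).
Quantity falls by |ΔQ| = |291 − 279| = 12.
DWL = ½ · t · |ΔQ| = ½ · 14 · 12 = $84.

Deadweight loss = $84 thousand.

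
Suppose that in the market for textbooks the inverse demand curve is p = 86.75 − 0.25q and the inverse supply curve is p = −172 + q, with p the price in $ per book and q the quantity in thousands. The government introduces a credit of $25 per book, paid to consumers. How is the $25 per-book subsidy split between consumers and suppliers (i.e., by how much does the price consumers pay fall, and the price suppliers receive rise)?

Consumers gain $5 per book; suppliers gain $20 per book.

Rewrite in direct form: qd = 347 − 4p and qs = p + 172.
Without the subsidy, 347 − 4p = p + 172 gives 5p = 175, so p* = $35 and q* = 207.
With a per-unit subsidy paid to consumers, each effectively pays p − 25, so demand becomes qd = 347 − 4(p − 25).
Solving gives q = 227 with consumers paying $30 and suppliers receiving $55 (the $25 wedge).
Gain to consumers: $5; to suppliers: $20. (They sum to $25.)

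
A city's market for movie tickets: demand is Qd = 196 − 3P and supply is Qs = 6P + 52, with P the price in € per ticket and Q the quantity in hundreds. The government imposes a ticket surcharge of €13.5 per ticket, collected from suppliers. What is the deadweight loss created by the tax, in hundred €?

Without the tax, 196 − 3P = 6P + 52 gives 9P = 144, so P* = €16 and Q* = 148.
With the tax collected from suppliers, supply shifts: Qs = 6(P − 13.5) + 52.
Solving gives Q = 121 with buyers paying €25 and suppliers receiving €11.5 (the €13.5 wedge).
Quantity falls by |ΔQ| = |148 − 121| = 27.
DWL = ½ · t · |ΔQ| = ½ · 13.5 · 27 = €182.25.

Deadweight loss = €182.25 hundred.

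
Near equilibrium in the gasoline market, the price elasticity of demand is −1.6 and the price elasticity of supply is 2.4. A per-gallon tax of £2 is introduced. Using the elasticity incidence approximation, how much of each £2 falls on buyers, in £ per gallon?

Buyers bear ≈ £1.2 per gallon.

Incidence ratio: buyers' share ≈ εs / (εs + |εd|) = 2.4 / (2.4 + 1.6) = 0.6.
So buyers bear ≈ 0.6 × £2 = £1.2; sellers bear £0.8.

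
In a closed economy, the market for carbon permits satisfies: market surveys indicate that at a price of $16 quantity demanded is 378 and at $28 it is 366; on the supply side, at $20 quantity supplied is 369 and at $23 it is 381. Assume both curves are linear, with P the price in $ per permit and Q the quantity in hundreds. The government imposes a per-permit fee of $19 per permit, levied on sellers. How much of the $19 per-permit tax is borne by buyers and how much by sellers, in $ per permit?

Buyers bear $15.2 per permit; sellers bear $3.8 per permit.

Demand slope: (366 − 378)/(28 − 16) = -1, so Qd = 394 − P.
Supply slope: (381 − 369)/(23 − 20) = 4, so Qs = 4P + 289.
Before the tax: set 394 − P = 4P + 289 → P* = $21, Q* = 373.
With the tax collected from sellers, supply shifts: Qs = 4(P − 19) + 289.
New equilibrium: buyers pay $36.2, sellers receive $17.2, Q = 357.8. (Wedge: Pb − Ps = 19.)
Burden on buyers: $15.2; on sellers: $3.8. (They sum to $19.)
The less price-elastic side of the market bears the larger share of a per-unit tax.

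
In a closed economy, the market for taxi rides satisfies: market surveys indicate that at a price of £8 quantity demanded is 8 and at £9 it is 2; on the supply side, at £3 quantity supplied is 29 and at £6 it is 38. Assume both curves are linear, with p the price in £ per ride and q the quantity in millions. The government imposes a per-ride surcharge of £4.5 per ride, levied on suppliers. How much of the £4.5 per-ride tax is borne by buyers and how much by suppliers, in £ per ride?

Demand slope: (2 − 8)/(9 − 8) = -6, so qd = 56 − 6p.
Supply slope: (38 − 29)/(6 − 3) = 3, so qs = 3p + 20.
Before the tax: set 56 − 6p = 3p + 20 → p* = £4, q* = 32.
With the tax collected from suppliers, supply shifts: qs = 3(p − 4.5) + 20.
New equilibrium: buyers pay £5.5, suppliers receive £1, q = 23. (Wedge: pb − ps = 4.5.)
Burden on buyers: £1.5; on suppliers: £3. (They sum to £4.5.)

Buyers bear £1.5 per ride; suppliers bear £3 per ride.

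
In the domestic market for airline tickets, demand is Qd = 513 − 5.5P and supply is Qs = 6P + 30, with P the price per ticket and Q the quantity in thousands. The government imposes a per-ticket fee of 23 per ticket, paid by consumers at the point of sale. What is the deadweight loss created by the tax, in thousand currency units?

Before the tax: set 513 − 5.5P = 6P + 30 → P* = 42, Q* = 282.
With the tax collected from consumers, demand (in seller-price terms) shifts: Qd = 513 − 5.5(P + 23).
Solving gives Q = 216 with consumers paying 54 and producers receiving 31 (the 23 wedge).
Quantity falls by |ΔQ| = |282 − 216| = 66.
DWL = ½ · t · |ΔQ| = ½ · 23 · 66 = 759.

Deadweight loss = 759 thousand.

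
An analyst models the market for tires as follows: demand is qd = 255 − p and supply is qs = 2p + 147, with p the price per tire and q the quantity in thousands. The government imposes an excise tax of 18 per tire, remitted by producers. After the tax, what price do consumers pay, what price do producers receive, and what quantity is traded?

Before the tax: set 255 − p = 2p + 147 → p* = 36, q* = 219.
With the tax collected from producers, supply shifts: qs = 2(p − 18) + 147.
Solving gives q = 207 with consumers paying 48 and producers receiving 30 (the 18 wedge).
The less price-elastic side of the market bears the larger share of a per-unit tax.

Consumers pay 48; producers receive 30; quantity = 207.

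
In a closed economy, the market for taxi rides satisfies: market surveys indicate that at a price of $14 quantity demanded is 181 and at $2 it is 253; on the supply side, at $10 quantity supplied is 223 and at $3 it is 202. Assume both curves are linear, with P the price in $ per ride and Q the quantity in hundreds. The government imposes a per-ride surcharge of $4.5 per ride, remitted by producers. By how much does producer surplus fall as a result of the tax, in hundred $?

Demand slope: (253 − 181)/(2 − 14) = -6, so Qd = 265 − 6P.
Supply slope: (202 − 223)/(3 − 10) = 3, so Qs = 3P + 193.
Without the tax, 265 − 6P = 3P + 193 gives 9P = 72, so P* = $8 and Q* = 217.
With the tax collected from producers, supply shifts: Qs = 3(P − 4.5) + 193.
New equilibrium: buyers pay $9.5, producers receive $5, Q = 208. (Wedge: Pb − Ps = 4.5.)
ΔPS is the trapezoid between Q = 208 and Q = 217 of height $3: ½ · (217 + 208) · 3 = $637.5.

Producer surplus falls by $637.5 hundred.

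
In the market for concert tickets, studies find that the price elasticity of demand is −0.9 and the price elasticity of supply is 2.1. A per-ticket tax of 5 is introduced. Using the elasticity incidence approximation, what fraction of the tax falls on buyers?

Buyers' share ≈ 0.7.

Incidence ratio: buyers' share ≈ εs / (εs + |εd|) = 2.1 / (2.1 + 0.9) = 0.7.
Supply is the more elastic side, so buyers bear the larger share.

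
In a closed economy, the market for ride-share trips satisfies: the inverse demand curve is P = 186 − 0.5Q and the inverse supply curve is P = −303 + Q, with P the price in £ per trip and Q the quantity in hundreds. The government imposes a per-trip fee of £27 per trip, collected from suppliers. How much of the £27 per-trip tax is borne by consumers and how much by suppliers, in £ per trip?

Rewrite in direct form: Qd = 372 − 2P and Qs = P + 303.
Without the tax, 372 − 2P = P + 303 gives 3P = 69, so P* = £23 and Q* = 326.
With the tax collected from suppliers, supply shifts: Qs = (P − 27) + 303.
New equilibrium: consumers pay £32, suppliers receive £5, Q = 308. (Wedge: Pb − Ps = 27.)
Burden on consumers: £9; on suppliers: £18. (They sum to £27.)

Consumers bear £9 per trip; suppliers bear £18 per trip.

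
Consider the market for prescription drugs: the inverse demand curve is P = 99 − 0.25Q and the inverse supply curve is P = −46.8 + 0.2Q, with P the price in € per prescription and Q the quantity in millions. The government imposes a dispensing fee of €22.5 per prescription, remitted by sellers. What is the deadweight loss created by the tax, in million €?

Inverting to Q(P) form: Qd = 396 − 4P; Qs = 5P + 234.
Without the tax, 396 − 4P = 5P + 234 gives 9P = 162, so P* = €18 and Q* = 324.
With the tax collected from sellers, supply shifts: Qs = 5(P − 22.5) + 234.
New equilibrium: buyers pay €30.5, sellers receive €8, Q = 274. (Wedge: Pb − Ps = 22.5.)
Quantity falls by |ΔQ| = |324 − 274| = 50.
DWL = ½ · t · |ΔQ| = ½ · 22.5 · 50 = €562.5.

Deadweight loss = €562.5 million.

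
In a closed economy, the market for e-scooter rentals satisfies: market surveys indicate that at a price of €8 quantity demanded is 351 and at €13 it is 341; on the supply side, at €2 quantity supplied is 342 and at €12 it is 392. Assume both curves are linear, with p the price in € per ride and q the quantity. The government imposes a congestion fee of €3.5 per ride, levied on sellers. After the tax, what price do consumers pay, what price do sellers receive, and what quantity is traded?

Consumers pay €7.5; sellers receive €4; quantity = 352.

Demand slope: (341 − 351)/(13 − 8) = -2, so qd = 367 − 2p.
Supply slope: (392 − 342)/(12 − 2) = 5, so qs = 5p + 332.
Without the tax, 367 − 2p = 5p + 332 gives 7p = 35, so p* = €5 and q* = 357.
With the tax collected from sellers, supply shifts: qs = 5(p − 3.5) + 332.
New equilibrium: consumers pay €7.5, sellers receive €4, q = 352. (Wedge: pb − ps = 3.5.)
The less price-elastic side of the market bears the larger share of a per-unit tax.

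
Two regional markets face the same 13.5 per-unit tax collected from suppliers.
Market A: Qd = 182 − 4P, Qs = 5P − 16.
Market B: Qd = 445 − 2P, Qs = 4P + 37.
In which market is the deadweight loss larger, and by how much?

Market A: pre-tax P* = 22, Q* = 94; post-tax Q = 64; deadweight loss = 202.5.
Market B: pre-tax P* = 68, Q* = 309; post-tax Q = 291; deadweight loss = 121.5.
Difference: 202.5 vs 121.5 → market A is larger by 81.

Market A, by 81.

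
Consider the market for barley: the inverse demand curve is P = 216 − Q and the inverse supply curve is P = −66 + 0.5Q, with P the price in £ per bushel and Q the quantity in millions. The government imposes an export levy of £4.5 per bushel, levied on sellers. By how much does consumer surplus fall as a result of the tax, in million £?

Inverting to Q(P) form: Qd = 216 − P; Qs = 2P + 132.
Without the tax, 216 − P = 2P + 132 gives 3P = 84, so P* = £28 and Q* = 188.
With the tax collected from sellers, supply shifts: Qs = 2(P − 4.5) + 132.
New equilibrium: buyers pay £31, sellers receive £26.5, Q = 185. (Wedge: Pb − Ps = 4.5.)
ΔCS is the trapezoid between Q = 185 and Q = 188 of height £3: ½ · (188 + 185) · 3 = £559.5.

Consumer surplus falls by £559.5 million.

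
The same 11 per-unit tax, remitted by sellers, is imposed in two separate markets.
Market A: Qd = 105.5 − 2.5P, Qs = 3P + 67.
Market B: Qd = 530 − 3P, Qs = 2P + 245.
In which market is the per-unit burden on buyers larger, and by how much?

Market A: pre-tax P* = 7, Q* = 88; post-tax Q = 73; per-unit burden on buyers = 6.
Market B: pre-tax P* = 57, Q* = 359; post-tax Q = 345.8; per-unit burden on buyers = 4.4.
Difference: 6 vs 4.4 → market A is larger by 1.6.

Market A, by 1.6.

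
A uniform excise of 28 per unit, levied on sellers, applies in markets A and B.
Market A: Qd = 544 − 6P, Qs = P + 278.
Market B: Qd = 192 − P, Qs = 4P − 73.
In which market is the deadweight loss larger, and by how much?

Market A: pre-tax P* = 38, Q* = 316; post-tax Q = 292; deadweight loss = 336.
Market B: pre-tax P* = 53, Q* = 139; post-tax Q = 116.6; deadweight loss = 313.6.
Difference: 336 vs 313.6 → market A is larger by 22.4.

Market A, by 22.4.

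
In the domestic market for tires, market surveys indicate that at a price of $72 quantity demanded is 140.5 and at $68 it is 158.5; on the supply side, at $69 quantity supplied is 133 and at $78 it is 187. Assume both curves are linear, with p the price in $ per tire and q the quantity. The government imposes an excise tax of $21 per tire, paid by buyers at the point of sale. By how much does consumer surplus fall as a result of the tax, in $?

Consumer surplus falls by $1416.

Demand slope: (158.5 − 140.5)/(68 − 72) = -4.5, so qd = 464.5 − 4.5p.
Supply slope: (187 − 133)/(78 − 69) = 6, so qs = 6p − 281.
Without the tax, 464.5 − 4.5p = 6p − 281 gives 10.5p = 745.5, so p* = $71 and q* = 145.
With the tax collected from buyers, demand (in seller-price terms) shifts: qd = 464.5 − 4.5(p + 21).
New equilibrium: buyers pay $83, producers receive $62, q = 91. (Wedge: pb − ps = 21.)
ΔCS is the trapezoid between Q = 91 and Q = 145 of height $12: ½ · (145 + 91) · 12 = $1416.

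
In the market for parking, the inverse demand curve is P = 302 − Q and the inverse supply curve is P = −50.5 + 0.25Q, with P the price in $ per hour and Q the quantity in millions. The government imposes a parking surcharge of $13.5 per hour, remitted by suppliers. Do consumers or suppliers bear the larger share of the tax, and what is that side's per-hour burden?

Consumers bear the larger share: $10.8 per hour.

Inverting to Q(P) form: Qd = 302 − P; Qs = 4P + 202.
Before the tax: set 302 − P = 4P + 202 → P* = $20, Q* = 282.
With the tax collected from suppliers, supply shifts: Qs = 4(P − 13.5) + 202.
Solving gives Q = 271.2 with consumers paying $30.8 and suppliers receiving $17.3 (the $13.5 wedge).
Per-hour burden: consumers $10.8, suppliers $2.7.
Consumers take the larger share because demand is less price-elastic here (demand slope 1 vs supply slope 4).
The less price-elastic side of the market bears the larger share of a per-unit tax.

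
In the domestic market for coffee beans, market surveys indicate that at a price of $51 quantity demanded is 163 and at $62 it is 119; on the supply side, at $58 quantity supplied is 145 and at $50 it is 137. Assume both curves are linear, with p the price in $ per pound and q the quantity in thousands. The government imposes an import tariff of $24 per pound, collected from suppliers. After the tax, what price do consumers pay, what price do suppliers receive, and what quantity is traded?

Consumers pay $60.8; suppliers receive $36.8; quantity = 123.8.

Demand slope: (119 − 163)/(62 − 51) = -4, so qd = 367 − 4p.
Supply slope: (137 − 145)/(50 − 58) = 1, so qs = p + 87.
Before the tax: set 367 − 4p = p + 87 → p* = $56, q* = 143.
With the tax collected from suppliers, supply shifts: qs = (p − 24) + 87.
New equilibrium: consumers pay $60.8, suppliers receive $36.8, q = 123.8. (Wedge: pb − ps = 24.)
The less price-elastic side of the market bears the larger share of a per-unit tax.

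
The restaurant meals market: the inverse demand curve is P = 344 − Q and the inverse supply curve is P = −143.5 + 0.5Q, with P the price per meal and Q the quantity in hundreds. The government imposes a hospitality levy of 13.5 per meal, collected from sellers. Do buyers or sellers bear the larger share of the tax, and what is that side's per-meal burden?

Rewrite in direct form: Qd = 344 − P and Qs = 2P + 287.
Before the tax: set 344 − P = 2P + 287 → P* = 19, Q* = 325.
With the tax collected from sellers, supply shifts: Qs = 2(P − 13.5) + 287.
New equilibrium: buyers pay 28, sellers receive 14.5, Q = 316. (Wedge: Pb − Ps = 13.5.)
Per-meal burden: buyers 9, sellers 4.5.
Buyers take the larger share because demand is less price-elastic here (demand slope 1 vs supply slope 2).
The less price-elastic side of the market bears the larger share of a per-unit tax.

Buyers bear the larger share: 9 per meal.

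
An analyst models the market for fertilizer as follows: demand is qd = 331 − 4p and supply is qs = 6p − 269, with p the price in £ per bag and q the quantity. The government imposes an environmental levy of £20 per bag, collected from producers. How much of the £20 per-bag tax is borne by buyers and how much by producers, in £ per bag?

Before the tax: set 331 − 4p = 6p − 269 → p* = £60, q* = 91.
With the tax collected from producers, supply shifts: qs = 6(p − 20) − 269.
Solving gives q = 43 with buyers paying £72 and producers receiving £52 (the £20 wedge).
Burden on buyers: £12; on producers: £8. (They sum to £20.)

Buyers bear £12 per bag; producers bear £8 per bag.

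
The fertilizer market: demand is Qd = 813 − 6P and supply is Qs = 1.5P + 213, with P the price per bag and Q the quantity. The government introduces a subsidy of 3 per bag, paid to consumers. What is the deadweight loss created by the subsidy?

Deadweight loss = 5.4.

Before the subsidy: set 813 − 6P = 1.5P + 213 → P* = 80, Q* = 333.
With a per-unit subsidy paid to consumers, each effectively pays P − 3, so demand becomes Qd = 813 − 6(P − 3).
New equilibrium: consumers pay 79.4, producers receive 82.4, Q = 336.6. (Wedge: Pb − Ps = −3.)
Quantity rises by |ΔQ| = |333 − 336.6| = 3.6.
DWL = ½ · t · |ΔQ| = ½ · 3 · 3.6 = 5.4.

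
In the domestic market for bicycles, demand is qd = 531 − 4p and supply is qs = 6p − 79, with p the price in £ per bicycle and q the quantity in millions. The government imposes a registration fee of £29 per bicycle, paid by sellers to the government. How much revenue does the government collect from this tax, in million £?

Without the tax, 531 − 4p = 6p − 79 gives 10p = 610, so p* = £61 and q* = 287.
With the tax collected from sellers, supply shifts: qs = 6(p − 29) − 79.
New equilibrium: buyers pay £78.4, sellers receive £49.4, q = 217.4. (Wedge: pb − ps = 29.)
Revenue = t · Q = 29 · 217.4 = £6304.6.

Tax revenue = £6304.6 million.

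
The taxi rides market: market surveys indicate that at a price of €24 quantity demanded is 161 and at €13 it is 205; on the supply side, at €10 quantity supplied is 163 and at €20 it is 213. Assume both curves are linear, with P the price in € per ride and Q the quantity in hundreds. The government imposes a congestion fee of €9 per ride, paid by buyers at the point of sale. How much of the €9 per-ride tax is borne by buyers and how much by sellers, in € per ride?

Buyers bear €5 per ride; sellers bear €4 per ride.

Demand slope: (205 − 161)/(13 − 24) = -4, so Qd = 257 − 4P.
Supply slope: (213 − 163)/(20 − 10) = 5, so Qs = 5P + 113.
Before the tax: set 257 − 4P = 5P + 113 → P* = €16, Q* = 193.
With the tax collected from buyers, demand (in seller-price terms) shifts: Qd = 257 − 4(P + 9).
Solving gives Q = 173 with buyers paying €21 and sellers receiving €12 (the €9 wedge).
Burden on buyers: €5; on sellers: €4. (They sum to €9.)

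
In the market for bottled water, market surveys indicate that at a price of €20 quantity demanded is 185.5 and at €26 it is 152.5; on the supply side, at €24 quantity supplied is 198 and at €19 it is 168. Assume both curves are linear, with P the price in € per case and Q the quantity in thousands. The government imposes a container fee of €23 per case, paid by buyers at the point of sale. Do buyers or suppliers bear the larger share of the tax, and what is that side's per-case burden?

Demand slope: (152.5 − 185.5)/(26 − 20) = -5.5, so Qd = 295.5 − 5.5P.
Supply slope: (168 − 198)/(19 − 24) = 6, so Qs = 6P + 54.
Before the tax: set 295.5 − 5.5P = 6P + 54 → P* = €21, Q* = 180.
With the tax collected from buyers, demand (in seller-price terms) shifts: Qd = 295.5 − 5.5(P + 23).
Solving gives Q = 114 with buyers paying €33 and suppliers receiving €10 (the €23 wedge).
Per-case burden: buyers €12, suppliers €11.
Buyers take the larger share because demand is less price-elastic here (demand slope 5.5 vs supply slope 6).

Buyers bear the larger share: €12 per case.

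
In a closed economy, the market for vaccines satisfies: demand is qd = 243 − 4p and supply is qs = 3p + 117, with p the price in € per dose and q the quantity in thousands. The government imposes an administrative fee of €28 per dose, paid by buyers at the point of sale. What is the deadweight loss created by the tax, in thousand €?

Without the tax, 243 − 4p = 3p + 117 gives 7p = 126, so p* = €18 and q* = 171.
With the tax collected from buyers, demand (in seller-price terms) shifts: qd = 243 − 4(p + 28).
Solving gives q = 123 with buyers paying €30 and sellers receiving €2 (the €28 wedge).
Quantity falls by |ΔQ| = |171 − 123| = 48.
DWL = ½ · t · |ΔQ| = ½ · 28 · 48 = €672.

Deadweight loss = €672 thousand.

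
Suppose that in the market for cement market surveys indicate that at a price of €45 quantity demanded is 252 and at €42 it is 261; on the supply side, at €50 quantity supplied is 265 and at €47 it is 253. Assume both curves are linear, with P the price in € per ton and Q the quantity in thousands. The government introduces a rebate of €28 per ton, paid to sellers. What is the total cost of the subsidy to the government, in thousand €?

Demand slope: (261 − 252)/(42 − 45) = -3, so Qd = 387 − 3P.
Supply slope: (253 − 265)/(47 − 50) = 4, so Qs = 4P + 65.
Without the subsidy, 387 − 3P = 4P + 65 gives 7P = 322, so P* = €46 and Q* = 249.
With a per-unit subsidy paid to sellers, each receives P + 28 per unit sold, so supply becomes Qs = 4(P + 28) + 65.
New equilibrium: buyers pay €30, sellers receive €58, Q = 297. (Wedge: Pb − Ps = −28.)
Outlay = t · Q = 28 · 297 = €8316.

Government outlay = €8316 thousand.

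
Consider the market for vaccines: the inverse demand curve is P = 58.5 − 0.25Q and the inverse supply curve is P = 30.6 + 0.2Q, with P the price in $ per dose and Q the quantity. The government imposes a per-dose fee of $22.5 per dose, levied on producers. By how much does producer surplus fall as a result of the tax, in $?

Producer surplus falls by $370.

Inverting to Q(P) form: Qd = 234 − 4P; Qs = 5P − 153.
Before the tax: set 234 − 4P = 5P − 153 → P* = $43, Q* = 62.
With the tax collected from producers, supply shifts: Qs = 5(P − 22.5) − 153.
Solving gives Q = 12 with consumers paying $55.5 and producers receiving $33 (the $22.5 wedge).
ΔPS is the trapezoid between Q = 12 and Q = 62 of height $10: ½ · (62 + 12) · 10 = $370.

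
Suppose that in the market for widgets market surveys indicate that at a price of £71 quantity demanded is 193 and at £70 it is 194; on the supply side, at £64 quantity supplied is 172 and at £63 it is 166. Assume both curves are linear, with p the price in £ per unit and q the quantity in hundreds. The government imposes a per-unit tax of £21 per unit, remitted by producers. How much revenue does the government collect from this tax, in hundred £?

Tax revenue = £3738 hundred.

Demand slope: (194 − 193)/(70 − 71) = -1, so qd = 264 − p.
Supply slope: (166 − 172)/(63 − 64) = 6, so qs = 6p − 212.
Before the tax: set 264 − p = 6p − 212 → p* = £68, q* = 196.
With the tax collected from producers, supply shifts: qs = 6(p − 21) − 212.
Solving gives q = 178 with consumers paying £86 and producers receiving £65 (the £21 wedge).
Revenue = t · Q = 21 · 178 = £3738.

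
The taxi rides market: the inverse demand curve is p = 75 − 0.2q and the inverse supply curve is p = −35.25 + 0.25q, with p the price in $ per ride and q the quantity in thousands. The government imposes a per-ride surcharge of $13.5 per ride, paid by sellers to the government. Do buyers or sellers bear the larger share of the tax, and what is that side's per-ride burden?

Rewrite in direct form: qd = 375 − 5p and qs = 4p + 141.
Without the tax, 375 − 5p = 4p + 141 gives 9p = 234, so p* = $26 and q* = 245.
With the tax collected from sellers, supply shifts: qs = 4(p − 13.5) + 141.
New equilibrium: buyers pay $32, sellers receive $18.5, q = 215. (Wedge: pb − ps = 13.5.)
Per-ride burden: buyers $6, sellers $7.5.
Sellers take the larger share because supply is less price-elastic here (demand slope 5 vs supply slope 4).

Sellers bear the larger share: $7.5 per ride.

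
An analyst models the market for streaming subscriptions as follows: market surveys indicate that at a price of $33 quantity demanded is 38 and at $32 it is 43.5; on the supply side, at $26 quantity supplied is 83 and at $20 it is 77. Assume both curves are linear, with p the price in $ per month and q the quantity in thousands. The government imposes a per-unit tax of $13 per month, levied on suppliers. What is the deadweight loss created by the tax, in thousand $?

Demand slope: (43.5 − 38)/(32 − 33) = -5.5, so qd = 219.5 − 5.5p.
Supply slope: (77 − 83)/(20 − 26) = 1, so qs = p + 57.
Before the tax: set 219.5 − 5.5p = p + 57 → p* = $25, q* = 82.
With the tax collected from suppliers, supply shifts: qs = (p − 13) + 57.
Solving gives q = 71 with consumers paying $27 and suppliers receiving $14 (the $13 wedge).
Quantity falls by |ΔQ| = |82 − 71| = 11.
DWL = ½ · t · |ΔQ| = ½ · 13 · 11 = $71.5.

Deadweight loss = $71.5 thousand.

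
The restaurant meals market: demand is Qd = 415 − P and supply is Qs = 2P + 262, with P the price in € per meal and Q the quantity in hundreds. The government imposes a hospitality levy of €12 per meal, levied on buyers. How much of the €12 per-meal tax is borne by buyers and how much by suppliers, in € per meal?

Buyers bear €8 per meal; suppliers bear €4 per meal.

Without the tax, 415 − P = 2P + 262 gives 3P = 153, so P* = €51 and Q* = 364.
With the tax collected from buyers, demand (in seller-price terms) shifts: Qd = 415 − (P + 12).
New equilibrium: buyers pay €59, suppliers receive €47, Q = 356. (Wedge: Pb − Ps = 12.)
Burden on buyers: €8; on suppliers: €4. (They sum to €12.)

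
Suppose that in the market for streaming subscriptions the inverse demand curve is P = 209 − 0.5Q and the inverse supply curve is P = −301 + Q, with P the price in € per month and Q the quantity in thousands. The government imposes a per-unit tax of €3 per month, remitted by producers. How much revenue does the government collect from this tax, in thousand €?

Tax revenue = €1014 thousand.

Rewrite in direct form: Qd = 418 − 2P and Qs = P + 301.
Without the tax, 418 − 2P = P + 301 gives 3P = 117, so P* = €39 and Q* = 340.
With the tax collected from producers, supply shifts: Qs = (P − 3) + 301.
New equilibrium: buyers pay €40, producers receive €37, Q = 338. (Wedge: Pb − Ps = 3.)
Revenue = t · Q = 3 · 338 = €1014.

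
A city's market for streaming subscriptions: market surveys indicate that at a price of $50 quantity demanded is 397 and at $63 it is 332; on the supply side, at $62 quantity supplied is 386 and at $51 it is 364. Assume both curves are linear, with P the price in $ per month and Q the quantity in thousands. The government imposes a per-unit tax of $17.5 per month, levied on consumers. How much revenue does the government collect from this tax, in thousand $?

Demand slope: (332 − 397)/(63 − 50) = -5, so Qd = 647 − 5P.
Supply slope: (364 − 386)/(51 − 62) = 2, so Qs = 2P + 262.
Before the tax: set 647 − 5P = 2P + 262 → P* = $55, Q* = 372.
With the tax collected from consumers, demand (in seller-price terms) shifts: Qd = 647 − 5(P + 17.5).
Solving gives Q = 347 with consumers paying $60 and suppliers receiving $42.5 (the $17.5 wedge).
Revenue = t · Q = 17.5 · 347 = $6072.5.

Tax revenue = $6072.5 thousand.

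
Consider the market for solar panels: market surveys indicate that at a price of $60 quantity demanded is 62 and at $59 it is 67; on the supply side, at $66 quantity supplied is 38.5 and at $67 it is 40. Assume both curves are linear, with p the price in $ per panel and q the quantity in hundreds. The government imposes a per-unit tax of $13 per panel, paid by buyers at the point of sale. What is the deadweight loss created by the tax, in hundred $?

Demand slope: (67 − 62)/(59 − 60) = -5, so qd = 362 − 5p.
Supply slope: (40 − 38.5)/(67 − 66) = 1.5, so qs = 1.5p − 60.5.
Before the tax: set 362 − 5p = 1.5p − 60.5 → p* = $65, q* = 37.
With the tax collected from buyers, demand (in seller-price terms) shifts: qd = 362 − 5(p + 13).
Solving gives q = 22 with buyers paying $68 and suppliers receiving $55 (the $13 wedge).
Quantity falls by |ΔQ| = |37 − 22| = 15.
DWL = ½ · t · |ΔQ| = ½ · 13 · 15 = $97.5.

Deadweight loss = $97.5 hundred.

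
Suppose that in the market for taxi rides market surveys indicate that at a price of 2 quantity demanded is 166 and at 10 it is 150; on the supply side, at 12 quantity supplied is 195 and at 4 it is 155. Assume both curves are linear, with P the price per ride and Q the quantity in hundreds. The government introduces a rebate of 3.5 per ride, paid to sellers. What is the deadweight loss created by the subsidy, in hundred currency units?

Demand slope: (150 − 166)/(10 − 2) = -2, so Qd = 170 − 2P.
Supply slope: (155 − 195)/(4 − 12) = 5, so Qs = 5P + 135.
Without the subsidy, 170 − 2P = 5P + 135 gives 7P = 35, so P* = 5 and Q* = 160.
With a per-unit subsidy paid to sellers, each receives P + 3.5 per unit sold, so supply becomes Qs = 5(P + 3.5) + 135.
Solving gives Q = 165 with buyers paying 2.5 and sellers receiving 6 (the 3.5 wedge).
Quantity rises by |ΔQ| = |160 − 165| = 5.
DWL = ½ · t · |ΔQ| = ½ · 3.5 · 5 = 8.75.

Deadweight loss = 8.75 hundred.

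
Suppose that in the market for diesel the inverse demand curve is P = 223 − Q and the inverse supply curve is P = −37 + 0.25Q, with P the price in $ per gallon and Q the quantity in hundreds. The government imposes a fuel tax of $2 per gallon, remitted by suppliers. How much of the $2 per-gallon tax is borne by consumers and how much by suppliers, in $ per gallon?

Consumers bear $1.6 per gallon; suppliers bear $0.4 per gallon.

Inverting to Q(P) form: Qd = 223 − P; Qs = 4P + 148.
Before the tax: set 223 − P = 4P + 148 → P* = $15, Q* = 208.
With the tax collected from suppliers, supply shifts: Qs = 4(P − 2) + 148.
New equilibrium: consumers pay $16.6, suppliers receive $14.6, Q = 206.4. (Wedge: Pb − Ps = 2.)
Burden on consumers: $1.6; on suppliers: $0.4. (They sum to $2.)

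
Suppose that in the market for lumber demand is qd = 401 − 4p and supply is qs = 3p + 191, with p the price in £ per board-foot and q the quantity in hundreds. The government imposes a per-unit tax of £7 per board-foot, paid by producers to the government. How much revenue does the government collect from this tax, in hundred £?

Before the tax: set 401 − 4p = 3p + 191 → p* = £30, q* = 281.
With the tax collected from producers, supply shifts: qs = 3(p − 7) + 191.
Solving gives q = 269 with buyers paying £33 and producers receiving £26 (the £7 wedge).
Revenue = t · Q = 7 · 269 = £1883.

Tax revenue = £1883 hundred.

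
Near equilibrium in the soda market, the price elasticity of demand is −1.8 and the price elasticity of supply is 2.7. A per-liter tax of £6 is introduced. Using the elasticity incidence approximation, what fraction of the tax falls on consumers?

Incidence ratio: consumers' share ≈ εs / (εs + |εd|) = 2.7 / (2.7 + 1.8) = 0.6.
Supply is the more elastic side, so consumers bear the larger share.

Consumers' share ≈ 0.6.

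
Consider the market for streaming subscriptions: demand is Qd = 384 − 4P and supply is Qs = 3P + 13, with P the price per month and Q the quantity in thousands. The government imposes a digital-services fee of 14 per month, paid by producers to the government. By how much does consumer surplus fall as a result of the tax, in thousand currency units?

Consumer surplus falls by 960 thousand.

Before the tax: set 384 − 4P = 3P + 13 → P* = 53, Q* = 172.
With the tax collected from producers, supply shifts: Qs = 3(P − 14) + 13.
Solving gives Q = 148 with buyers paying 59 and producers receiving 45 (the 14 wedge).
ΔCS is the trapezoid between Q = 148 and Q = 172 of height 6: ½ · (172 + 148) · 6 = 960.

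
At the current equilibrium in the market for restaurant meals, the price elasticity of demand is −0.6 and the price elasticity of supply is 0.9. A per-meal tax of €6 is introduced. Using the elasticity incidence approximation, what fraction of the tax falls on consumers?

Incidence ratio: consumers' share ≈ εs / (εs + |εd|) = 0.9 / (0.9 + 0.6) = 0.6.
Supply is the more elastic side, so consumers bear the larger share.

Consumers' share ≈ 0.6.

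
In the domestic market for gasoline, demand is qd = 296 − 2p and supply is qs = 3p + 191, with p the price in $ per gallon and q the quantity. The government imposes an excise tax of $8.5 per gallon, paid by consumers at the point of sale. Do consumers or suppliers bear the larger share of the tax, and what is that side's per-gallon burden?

Without the tax, 296 − 2p = 3p + 191 gives 5p = 105, so p* = $21 and q* = 254.
With the tax collected from consumers, demand (in seller-price terms) shifts: qd = 296 − 2(p + 8.5).
New equilibrium: consumers pay $26.1, suppliers receive $17.6, q = 243.8. (Wedge: pb − ps = 8.5.)
Per-gallon burden: consumers $5.1, suppliers $3.4.
Consumers take the larger share because demand is less price-elastic here (demand slope 2 vs supply slope 3).

Consumers bear the larger share: $5.1 per gallon.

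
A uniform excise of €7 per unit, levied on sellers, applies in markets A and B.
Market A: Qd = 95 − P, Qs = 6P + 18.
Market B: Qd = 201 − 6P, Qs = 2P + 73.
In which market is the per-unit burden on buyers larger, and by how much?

Market A: pre-tax P* = €11, Q* = 84; post-tax Q = 78; per-unit burden on buyers = €6.
Market B: pre-tax P* = €16, Q* = 105; post-tax Q = 94.5; per-unit burden on buyers = €1.75.
Difference: €6 vs €1.75 → market A is larger by €4.25.

Market A, by €4.25.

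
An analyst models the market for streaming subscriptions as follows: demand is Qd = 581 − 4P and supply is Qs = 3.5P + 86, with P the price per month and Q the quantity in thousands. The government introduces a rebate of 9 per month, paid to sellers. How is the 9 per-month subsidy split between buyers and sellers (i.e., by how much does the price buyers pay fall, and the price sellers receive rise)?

Buyers gain 4.2 per month; sellers gain 4.8 per month.

Without the subsidy, 581 − 4P = 3.5P + 86 gives 7.5P = 495, so P* = 66 and Q* = 317.
With a per-unit subsidy paid to sellers, each receives P + 9 per unit sold, so supply becomes Qs = 3.5(P + 9) + 86.
New equilibrium: buyers pay 61.8, sellers receive 70.8, Q = 333.8. (Wedge: Pb − Ps = −9.)
Gain to buyers: 4.2; to sellers: 4.8. (They sum to 9.)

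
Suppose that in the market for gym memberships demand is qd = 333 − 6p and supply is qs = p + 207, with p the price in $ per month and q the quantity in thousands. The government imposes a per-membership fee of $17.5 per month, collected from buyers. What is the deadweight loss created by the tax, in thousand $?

Without the tax, 333 − 6p = p + 207 gives 7p = 126, so p* = $18 and q* = 225.
With the tax collected from buyers, demand (in seller-price terms) shifts: qd = 333 − 6(p + 17.5).
New equilibrium: buyers pay $20.5, suppliers receive $3, q = 210. (Wedge: pb − ps = 17.5.)
Quantity falls by |ΔQ| = |225 − 210| = 15.
DWL = ½ · t · |ΔQ| = ½ · 17.5 · 15 = $131.25.

Deadweight loss = $131.25 thousand.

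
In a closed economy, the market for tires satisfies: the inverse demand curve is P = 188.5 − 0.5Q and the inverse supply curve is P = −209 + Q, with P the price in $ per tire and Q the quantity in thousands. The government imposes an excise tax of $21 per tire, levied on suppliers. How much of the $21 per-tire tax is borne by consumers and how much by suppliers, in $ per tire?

Rewrite in direct form: Qd = 377 − 2P and Qs = P + 209.
Before the tax: set 377 − 2P = P + 209 → P* = $56, Q* = 265.
With the tax collected from suppliers, supply shifts: Qs = (P − 21) + 209.
New equilibrium: consumers pay $63, suppliers receive $42, Q = 251. (Wedge: Pb − Ps = 21.)
Burden on consumers: $7; on suppliers: $14. (They sum to $21.)
The less price-elastic side of the market bears the larger share of a per-unit tax.

Consumers bear $7 per tire; suppliers bear $14 per tire.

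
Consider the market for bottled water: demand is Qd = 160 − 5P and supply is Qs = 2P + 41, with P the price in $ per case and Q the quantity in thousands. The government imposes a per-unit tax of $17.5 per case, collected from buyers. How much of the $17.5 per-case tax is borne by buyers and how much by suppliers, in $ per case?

Without the tax, 160 − 5P = 2P + 41 gives 7P = 119, so P* = $17 and Q* = 75.
With the tax collected from buyers, demand (in seller-price terms) shifts: Qd = 160 − 5(P + 17.5).
New equilibrium: buyers pay $22, suppliers receive $4.5, Q = 50. (Wedge: Pb − Ps = 17.5.)
Burden on buyers: $5; on suppliers: $12.5. (They sum to $17.5.)

Buyers bear $5 per case; suppliers bear $12.5 per case.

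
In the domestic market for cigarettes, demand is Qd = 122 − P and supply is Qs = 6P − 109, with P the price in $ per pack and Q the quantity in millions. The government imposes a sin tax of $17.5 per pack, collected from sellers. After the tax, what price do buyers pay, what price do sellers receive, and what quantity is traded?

Without the tax, 122 − P = 6P − 109 gives 7P = 231, so P* = $33 and Q* = 89.
With the tax collected from sellers, supply shifts: Qs = 6(P − 17.5) − 109.
New equilibrium: buyers pay $48, sellers receive $30.5, Q = 74. (Wedge: Pb − Ps = 17.5.)
The less price-elastic side of the market bears the larger share of a per-unit tax.

Buyers pay $48; sellers receive $30.5; quantity = 74.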